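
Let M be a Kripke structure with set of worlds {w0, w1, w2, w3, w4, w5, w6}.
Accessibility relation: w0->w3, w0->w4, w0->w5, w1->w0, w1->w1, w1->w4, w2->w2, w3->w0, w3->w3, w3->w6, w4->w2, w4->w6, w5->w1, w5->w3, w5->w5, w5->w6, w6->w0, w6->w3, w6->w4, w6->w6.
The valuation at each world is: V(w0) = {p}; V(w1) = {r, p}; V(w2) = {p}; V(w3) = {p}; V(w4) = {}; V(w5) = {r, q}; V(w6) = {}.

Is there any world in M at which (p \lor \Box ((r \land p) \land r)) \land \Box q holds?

No

Let φ = (p \lor \Box ((r \land p) \land r)) \land \Box q. Evaluate φ at each world:
  w0 (successors {w3, w4, w5}): φ is false.
  w1 (successors {w0, w1, w4}): φ is false.
  w2 (successors {w2}): φ is false.
  w3 (successors {w0, w3, w6}): φ is false.
  w4 (successors {w2, w6}): φ is false.
  w5 (successors {w1, w3, w5, w6}): φ is false.
  w6 (successors {w0, w3, w4, w6}): φ is false.
For instance, at w1:
  At w1: p \lor \Box ((r \land p) \land r) is true, \Box q is false, so (p \lor \Box ((r \land p) \land r)) \land \Box q is false.
    At w1: p is true, \Box ((r \land p) \land r) is false, so p \lor \Box ((r \land p) \land r) is true.
      At w1: \Box ((r \land p) \land r) requires (r \land p) \land r at every successor {w0, w1, w4}.
        (r \land p) \land r fails at w0, so \Box ((r \land p) \land r) is false at w1.
    At w1: \Box q requires q at every successor {w0, w1, w4}.
      q fails at w0, so \Box q is false at w1.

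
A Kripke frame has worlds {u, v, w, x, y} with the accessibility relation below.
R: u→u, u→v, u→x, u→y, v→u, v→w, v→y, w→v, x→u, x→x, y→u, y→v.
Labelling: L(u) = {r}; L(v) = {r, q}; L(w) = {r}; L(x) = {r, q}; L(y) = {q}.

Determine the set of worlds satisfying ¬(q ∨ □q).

u

Recall that □ψ holds at a world iff ψ holds at every accessible world, and ◇ψ holds iff ψ holds at some accessible world.
Let φ = ¬(q ∨ □q). Evaluate φ at each world:
  u (successors {u, v, x, y}): φ is true.
  v (successors {u, w, y}): φ is false.
  w (successors {v}): φ is false.
  x (successors {u, x}): φ is false.
  y (successors {u, v}): φ is false.
For instance, at y:
  At y: q ∨ □q is true, so ¬(q ∨ □q) is false.
    At y: q is true, □q is false, so q ∨ □q is true.
      At y: □q requires q at every successor {u, v}.
        q fails at u, so □q is false at y.
Satisfying worlds: {u}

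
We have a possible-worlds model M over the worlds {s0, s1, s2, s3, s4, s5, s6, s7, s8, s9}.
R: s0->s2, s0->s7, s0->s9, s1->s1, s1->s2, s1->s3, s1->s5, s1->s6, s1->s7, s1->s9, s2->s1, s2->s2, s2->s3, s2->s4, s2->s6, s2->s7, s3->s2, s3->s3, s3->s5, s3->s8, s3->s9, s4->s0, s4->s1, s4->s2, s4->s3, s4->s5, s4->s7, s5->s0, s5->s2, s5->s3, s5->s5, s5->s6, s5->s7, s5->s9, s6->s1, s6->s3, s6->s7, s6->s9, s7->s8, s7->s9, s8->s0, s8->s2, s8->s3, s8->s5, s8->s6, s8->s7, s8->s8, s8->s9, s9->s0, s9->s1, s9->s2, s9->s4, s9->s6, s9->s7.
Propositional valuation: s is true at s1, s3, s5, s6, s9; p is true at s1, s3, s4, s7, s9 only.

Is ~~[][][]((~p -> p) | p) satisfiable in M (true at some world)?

Let φ = ~~[][][]((~p -> p) | p). Evaluate φ at each world:
  s0 (successors {s2, s7, s9}): φ is false.
  s1 (successors {s1, s2, s3, s5, s6, s7, s9}): φ is false.
  s2 (successors {s1, s2, s3, s4, s6, s7}): φ is false.
  s3 (successors {s2, s3, s5, s8, s9}): φ is false.
  s4 (successors {s0, s1, s2, s3, s5, s7}): φ is false.
  s5 (successors {s0, s2, s3, s5, s6, s7, s9}): φ is false.
  s6 (successors {s1, s3, s7, s9}): φ is false.
  s7 (successors {s8, s9}): φ is false.
  s8 (successors {s0, s2, s3, s5, s6, s7, s8, s9}): φ is false.
  s9 (successors {s0, s1, s2, s4, s6, s7}): φ is false.
For instance, at s7:
  At s7: ~[][][]((~p -> p) | p) is true, so ~~[][][]((~p -> p) | p) is false.
    At s7: [][][]((~p -> p) | p) is false, so ~[][][]((~p -> p) | p) is true.
      At s7: [][][]((~p -> p) | p) requires [][]((~p -> p) | p) at every successor {s8, s9}.
        [][]((~p -> p) | p) fails at s8, so [][][]((~p -> p) | p) is false at s7.

No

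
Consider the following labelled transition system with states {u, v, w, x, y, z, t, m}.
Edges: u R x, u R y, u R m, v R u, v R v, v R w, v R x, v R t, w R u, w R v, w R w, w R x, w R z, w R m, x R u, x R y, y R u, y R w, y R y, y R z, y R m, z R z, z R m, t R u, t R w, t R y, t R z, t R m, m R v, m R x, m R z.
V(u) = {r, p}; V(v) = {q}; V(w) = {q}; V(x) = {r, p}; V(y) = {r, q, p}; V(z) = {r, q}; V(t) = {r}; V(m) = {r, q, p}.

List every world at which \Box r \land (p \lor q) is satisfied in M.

Recall that \Box ψ holds at a world iff ψ holds at every accessible world, and \Diamond ψ holds iff ψ holds at some accessible world.
Let φ = \Box r \land (p \lor q). Evaluate φ at each world:
  u (successors {x, y, m}): φ is true.
  v (successors {u, v, w, x, t}): φ is false.
  w (successors {u, v, w, x, z, m}): φ is false.
  x (successors {u, y}): φ is true.
  y (successors {u, w, y, z, m}): φ is false.
  z (successors {z, m}): φ is true.
  t (successors {u, w, y, z, m}): φ is false.
  m (successors {v, x, z}): φ is false.
For instance, at m:
  At m: \Box r is false, p \lor q is true, so \Box r \land (p \lor q) is false.
    At m: \Box r requires r at every successor {v, x, z}.
      r fails at v, so \Box r is false at m.
Satisfying worlds: {u, x, z}

u, x, z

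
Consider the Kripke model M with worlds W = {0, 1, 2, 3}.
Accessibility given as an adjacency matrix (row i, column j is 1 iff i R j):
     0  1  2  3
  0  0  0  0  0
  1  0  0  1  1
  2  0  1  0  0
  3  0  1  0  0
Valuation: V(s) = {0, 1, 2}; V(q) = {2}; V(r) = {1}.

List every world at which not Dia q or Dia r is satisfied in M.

Let φ = not Dia q or Dia r. Evaluate φ at each world:
  0 (successors ∅): φ is true.
  1 (successors {2, 3}): φ is false.
  2 (successors {1}): φ is true.
  3 (successors {1}): φ is true.
For instance, at 3:
  At 3: not Dia q is true, Dia r is true, so not Dia q or Dia r is true.
    At 3: Dia q is false, so not Dia q is true.
      At 3: Dia q requires q at some successor in {1}.
        At 1: q is false.
      So Dia q is false at 3.
    At 3: Dia r requires r at some successor in {1}.
      r holds at 1, so Dia r is true at 3.
Satisfying worlds: {0, 2, 3}

0, 2, 3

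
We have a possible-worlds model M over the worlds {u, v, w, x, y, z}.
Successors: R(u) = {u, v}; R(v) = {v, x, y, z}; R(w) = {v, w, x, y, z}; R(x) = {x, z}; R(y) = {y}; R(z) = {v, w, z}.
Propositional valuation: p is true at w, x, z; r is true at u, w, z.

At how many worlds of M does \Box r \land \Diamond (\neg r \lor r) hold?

0

Recall that \Box ψ holds at a world iff ψ holds at every accessible world, and \Diamond ψ holds iff ψ holds at some accessible world.
Let φ = \Box r \land \Diamond (\neg r \lor r). Evaluate φ at each world:
  u (successors {u, v}): φ is false.
  v (successors {v, x, y, z}): φ is false.
  w (successors {v, w, x, y, z}): φ is false.
  x (successors {x, z}): φ is false.
  y (successors {y}): φ is false.
  z (successors {v, w, z}): φ is false.
For instance, at v:
  At v: \Box r is false, \Diamond (\neg r \lor r) is true, so \Box r \land \Diamond (\neg r \lor r) is false.
    At v: \Box r requires r at every successor {v, x, y, z}.
      r fails at v, so \Box r is false at v.
    At v: \Diamond (\neg r \lor r) requires \neg r \lor r at some successor in {v, x, y, z}.
      \neg r \lor r holds at v, so \Diamond (\neg r \lor r) is true at v.
Satisfying worlds: none.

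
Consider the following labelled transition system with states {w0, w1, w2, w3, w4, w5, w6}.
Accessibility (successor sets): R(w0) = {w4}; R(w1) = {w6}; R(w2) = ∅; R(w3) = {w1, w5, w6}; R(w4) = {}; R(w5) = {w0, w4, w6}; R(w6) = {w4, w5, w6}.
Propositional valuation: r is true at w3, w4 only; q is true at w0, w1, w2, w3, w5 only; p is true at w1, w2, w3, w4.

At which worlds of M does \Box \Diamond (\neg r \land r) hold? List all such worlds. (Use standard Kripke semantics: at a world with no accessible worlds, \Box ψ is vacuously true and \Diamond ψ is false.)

w2, w4

Let φ = \Box \Diamond (\neg r \land r). Evaluate φ at each world:
  w0 (successors {w4}): φ is false.
  w1 (successors {w6}): φ is false.
  w2 (successors ∅): φ is true.
  w3 (successors {w1, w5, w6}): φ is false.
  w4 (successors ∅): φ is true.
  w5 (successors {w0, w4, w6}): φ is false.
  w6 (successors {w4, w5, w6}): φ is false.
For instance, at w3:
  At w3: \Box \Diamond (\neg r \land r) requires \Diamond (\neg r \land r) at every successor {w1, w5, w6}.
    \Diamond (\neg r \land r) fails at w1, so \Box \Diamond (\neg r \land r) is false at w3.
      At w1: \Diamond (\neg r \land r) requires \neg r \land r at some successor in {w6}.
        At w6: \neg r \land r is false.
      So \Diamond (\neg r \land r) is false at w1.
Satisfying worlds: {w2, w4}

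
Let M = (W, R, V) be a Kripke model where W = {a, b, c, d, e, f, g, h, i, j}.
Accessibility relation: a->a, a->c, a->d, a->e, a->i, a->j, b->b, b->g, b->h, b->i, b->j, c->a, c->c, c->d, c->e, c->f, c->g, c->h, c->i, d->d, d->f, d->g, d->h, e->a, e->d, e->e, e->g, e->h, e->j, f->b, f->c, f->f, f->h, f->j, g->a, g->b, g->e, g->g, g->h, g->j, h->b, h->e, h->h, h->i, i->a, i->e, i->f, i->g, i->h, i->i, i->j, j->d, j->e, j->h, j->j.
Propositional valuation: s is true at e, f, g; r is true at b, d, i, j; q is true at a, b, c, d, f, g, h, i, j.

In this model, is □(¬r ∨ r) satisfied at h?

Yes

At h: □(¬r ∨ r) requires ¬r ∨ r at every successor {b, e, h, i}.
  At b: ¬r ∨ r is true.
  At e: ¬r ∨ r is true.
  At h: ¬r ∨ r is true.
  At i: ¬r ∨ r is true.
So □(¬r ∨ r) is true at h.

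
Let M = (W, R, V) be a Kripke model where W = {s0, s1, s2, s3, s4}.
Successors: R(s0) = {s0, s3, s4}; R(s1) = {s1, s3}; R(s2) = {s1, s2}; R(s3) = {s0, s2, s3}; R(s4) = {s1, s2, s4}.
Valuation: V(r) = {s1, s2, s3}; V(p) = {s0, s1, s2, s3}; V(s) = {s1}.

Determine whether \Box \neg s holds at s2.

No

At s2: \Box \neg s requires \neg s at every successor {s1, s2}.
  \neg s fails at s1, so \Box \neg s is false at s2.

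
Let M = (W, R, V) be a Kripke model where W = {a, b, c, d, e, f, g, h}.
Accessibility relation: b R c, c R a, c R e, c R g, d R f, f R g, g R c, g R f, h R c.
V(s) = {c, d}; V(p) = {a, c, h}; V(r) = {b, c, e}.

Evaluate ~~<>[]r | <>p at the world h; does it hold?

Yes

Recall that []ψ holds at a world iff ψ holds at every accessible world, and <>ψ holds iff ψ holds at some accessible world.
At h: ~~<>[]r is false, <>p is true, so ~~<>[]r | <>p is true.
  At h: ~<>[]r is true, so ~~<>[]r is false.
    At h: <>[]r is false, so ~<>[]r is true.
      At h: <>[]r requires []r at some successor in {c}.
        At c: []r is false.
      So <>[]r is false at h.
  At h: <>p requires p at some successor in {c}.
    p holds at c, so <>p is true at h.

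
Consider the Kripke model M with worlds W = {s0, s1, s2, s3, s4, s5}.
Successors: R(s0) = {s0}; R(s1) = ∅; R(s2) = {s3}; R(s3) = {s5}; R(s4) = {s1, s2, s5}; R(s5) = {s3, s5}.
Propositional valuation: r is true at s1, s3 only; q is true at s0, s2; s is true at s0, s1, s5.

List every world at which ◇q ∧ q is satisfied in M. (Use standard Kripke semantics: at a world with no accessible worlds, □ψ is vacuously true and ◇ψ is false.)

s0

Let φ = ◇q ∧ q. Evaluate φ at each world:
  s0 (successors {s0}): φ is true.
  s1 (successors ∅): φ is false.
  s2 (successors {s3}): φ is false.
  s3 (successors {s5}): φ is false.
  s4 (successors {s1, s2, s5}): φ is false.
  s5 (successors {s3, s5}): φ is false.
For instance, at s0:
  At s0: ◇q is true, q is true, so ◇q ∧ q is true.
    At s0: ◇q requires q at some successor in {s0}.
      q holds at s0, so ◇q is true at s0.
Satisfying worlds: {s0}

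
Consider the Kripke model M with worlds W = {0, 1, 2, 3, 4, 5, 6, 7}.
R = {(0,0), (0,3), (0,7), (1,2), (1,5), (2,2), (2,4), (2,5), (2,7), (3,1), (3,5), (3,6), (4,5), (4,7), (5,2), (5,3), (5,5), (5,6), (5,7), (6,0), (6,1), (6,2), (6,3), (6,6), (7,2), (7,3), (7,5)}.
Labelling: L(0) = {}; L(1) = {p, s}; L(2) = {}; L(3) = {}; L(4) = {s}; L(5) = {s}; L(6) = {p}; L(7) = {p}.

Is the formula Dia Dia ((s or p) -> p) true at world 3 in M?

Yes

At 3: Dia Dia ((s or p) -> p) requires Dia ((s or p) -> p) at some successor in {1, 5, 6}.
  Dia ((s or p) -> p) holds at 1, so Dia Dia ((s or p) -> p) is true at 3.
    At 1: Dia ((s or p) -> p) requires (s or p) -> p at some successor in {2, 5}.
      (s or p) -> p holds at 2, so Dia ((s or p) -> p) is true at 1.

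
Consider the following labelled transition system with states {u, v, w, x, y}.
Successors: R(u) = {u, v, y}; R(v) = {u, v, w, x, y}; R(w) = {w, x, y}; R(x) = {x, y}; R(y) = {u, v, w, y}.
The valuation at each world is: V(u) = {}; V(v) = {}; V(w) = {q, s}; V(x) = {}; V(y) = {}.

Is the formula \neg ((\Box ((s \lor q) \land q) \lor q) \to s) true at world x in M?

Recall that \Box ψ holds at a world iff ψ holds at every accessible world, and \Diamond ψ holds iff ψ holds at some accessible world.
At x: (\Box ((s \lor q) \land q) \lor q) \to s is true, so \neg ((\Box ((s \lor q) \land q) \lor q) \to s) is false.
  At x: \Box ((s \lor q) \land q) \lor q is false, s is false, so (\Box ((s \lor q) \land q) \lor q) \to s is true.
    At x: \Box ((s \lor q) \land q) is false, q is false, so \Box ((s \lor q) \land q) \lor q is false.
      At x: \Box ((s \lor q) \land q) requires (s \lor q) \land q at every successor {x, y}.
        (s \lor q) \land q fails at x, so \Box ((s \lor q) \land q) is false at x.

No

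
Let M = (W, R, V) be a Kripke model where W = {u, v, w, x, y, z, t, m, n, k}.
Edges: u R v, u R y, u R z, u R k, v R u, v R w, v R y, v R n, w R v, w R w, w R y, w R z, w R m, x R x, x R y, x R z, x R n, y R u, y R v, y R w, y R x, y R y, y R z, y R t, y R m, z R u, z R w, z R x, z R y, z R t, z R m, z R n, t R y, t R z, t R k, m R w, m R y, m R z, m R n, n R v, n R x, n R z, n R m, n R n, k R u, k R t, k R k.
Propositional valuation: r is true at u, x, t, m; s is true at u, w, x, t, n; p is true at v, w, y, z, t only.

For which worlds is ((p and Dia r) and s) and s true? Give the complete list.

w

Recall that Dia ψ holds at a world iff ψ holds at some accessible world.
Let φ = ((p and Dia r) and s) and s. Evaluate φ at each world:
  u (successors {v, y, z, k}): φ is false.
  v (successors {u, w, y, n}): φ is false.
  w (successors {v, w, y, z, m}): φ is true.
  x (successors {x, y, z, n}): φ is false.
  y (successors {u, v, w, x, y, z, t, m}): φ is false.
  z (successors {u, w, x, y, t, m, n}): φ is false.
  t (successors {y, z, k}): φ is false.
  m (successors {w, y, z, n}): φ is false.
  n (successors {v, x, z, m, n}): φ is false.
  k (successors {u, t, k}): φ is false.
For instance, at z:
  At z: (p and Dia r) and s is false, s is false, so ((p and Dia r) and s) and s is false.
    At z: p and Dia r is true, s is false, so (p and Dia r) and s is false.
      At z: p is true, Dia r is true, so p and Dia r is true.
Satisfying worlds: {w}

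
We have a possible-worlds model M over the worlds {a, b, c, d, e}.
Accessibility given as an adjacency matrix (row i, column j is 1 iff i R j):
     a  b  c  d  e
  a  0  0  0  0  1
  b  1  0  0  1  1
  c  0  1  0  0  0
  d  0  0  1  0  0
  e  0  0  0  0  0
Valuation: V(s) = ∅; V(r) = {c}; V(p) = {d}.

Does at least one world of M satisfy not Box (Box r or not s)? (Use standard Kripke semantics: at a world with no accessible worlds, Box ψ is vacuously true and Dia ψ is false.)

Let φ = not Box (Box r or not s). Evaluate φ at each world:
  a (successors {e}): φ is false.
  b (successors {a, d, e}): φ is false.
  c (successors {b}): φ is false.
  d (successors {c}): φ is false.
  e (successors ∅): φ is false.
For instance, at b:
  At b: Box (Box r or not s) is true, so not Box (Box r or not s) is false.
    At b: Box (Box r or not s) requires Box r or not s at every successor {a, d, e}.
      At a: Box r or not s is true.
      At d: Box r or not s is true.
      At e: Box r or not s is true.
    So Box (Box r or not s) is true at b.

No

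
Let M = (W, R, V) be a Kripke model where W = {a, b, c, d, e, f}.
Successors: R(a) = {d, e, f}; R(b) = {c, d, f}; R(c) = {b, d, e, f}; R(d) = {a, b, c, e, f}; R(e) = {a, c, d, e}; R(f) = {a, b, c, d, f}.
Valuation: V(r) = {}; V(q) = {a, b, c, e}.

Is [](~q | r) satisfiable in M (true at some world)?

Let φ = [](~q | r). Evaluate φ at each world:
  a (successors {d, e, f}): φ is false.
  b (successors {c, d, f}): φ is false.
  c (successors {b, d, e, f}): φ is false.
  d (successors {a, b, c, e, f}): φ is false.
  e (successors {a, c, d, e}): φ is false.
  f (successors {a, b, c, d, f}): φ is false.
For instance, at a:
  At a: [](~q | r) requires ~q | r at every successor {d, e, f}.
    ~q | r fails at e, so [](~q | r) is false at a.

No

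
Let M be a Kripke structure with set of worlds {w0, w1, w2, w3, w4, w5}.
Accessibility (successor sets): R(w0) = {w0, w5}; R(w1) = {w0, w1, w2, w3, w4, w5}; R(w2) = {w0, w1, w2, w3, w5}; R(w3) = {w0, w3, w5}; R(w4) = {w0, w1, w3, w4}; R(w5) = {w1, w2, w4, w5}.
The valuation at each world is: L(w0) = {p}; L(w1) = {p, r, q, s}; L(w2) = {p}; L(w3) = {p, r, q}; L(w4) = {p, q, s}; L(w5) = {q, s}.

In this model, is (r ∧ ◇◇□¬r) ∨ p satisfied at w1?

Recall that □ψ holds at a world iff ψ holds at every accessible world, and ◇ψ holds iff ψ holds at some accessible world.
At w1: r ∧ ◇◇□¬r is true, p is true, so (r ∧ ◇◇□¬r) ∨ p is true.
  At w1: r is true, ◇◇□¬r is true, so r ∧ ◇◇□¬r is true.
    At w1: ◇◇□¬r requires ◇□¬r at some successor in {w0, w1, w2, w3, w4, w5}.
      ◇□¬r holds at w0, so ◇◇□¬r is true at w1.

Yes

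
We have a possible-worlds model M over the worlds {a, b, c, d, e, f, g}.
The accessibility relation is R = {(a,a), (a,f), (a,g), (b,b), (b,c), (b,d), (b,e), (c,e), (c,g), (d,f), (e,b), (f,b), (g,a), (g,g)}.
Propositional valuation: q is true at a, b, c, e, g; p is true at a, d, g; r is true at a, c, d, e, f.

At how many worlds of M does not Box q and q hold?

Let φ = not Box q and q. Evaluate φ at each world:
  a (successors {a, f, g}): φ is true.
  b (successors {b, c, d, e}): φ is true.
  c (successors {e, g}): φ is false.
  d (successors {f}): φ is false.
  e (successors {b}): φ is false.
  f (successors {b}): φ is false.
  g (successors {a, g}): φ is false.
For instance, at b:
  At b: not Box q is true, q is true, so not Box q and q is true.
    At b: Box q is false, so not Box q is true.
      At b: Box q requires q at every successor {b, c, d, e}.
        q fails at d, so Box q is false at b.
Satisfying worlds: {a, b}

2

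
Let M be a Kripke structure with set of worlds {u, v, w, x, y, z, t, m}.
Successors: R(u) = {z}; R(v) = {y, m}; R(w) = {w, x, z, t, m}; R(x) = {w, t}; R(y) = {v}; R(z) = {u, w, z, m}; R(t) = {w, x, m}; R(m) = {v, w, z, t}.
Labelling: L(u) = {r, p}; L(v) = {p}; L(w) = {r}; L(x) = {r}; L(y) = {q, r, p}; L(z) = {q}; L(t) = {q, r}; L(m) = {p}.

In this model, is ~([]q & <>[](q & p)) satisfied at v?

Yes

Recall that []ψ holds at a world iff ψ holds at every accessible world, and <>ψ holds iff ψ holds at some accessible world.
At v: []q & <>[](q & p) is false, so ~([]q & <>[](q & p)) is true.
  At v: []q is false, <>[](q & p) is false, so []q & <>[](q & p) is false.
    At v: []q requires q at every successor {y, m}.
      q fails at m, so []q is false at v.
    At v: <>[](q & p) requires [](q & p) at some successor in {y, m}.
      At y: [](q & p) is false.
      At m: [](q & p) is false.
    So <>[](q & p) is false at v.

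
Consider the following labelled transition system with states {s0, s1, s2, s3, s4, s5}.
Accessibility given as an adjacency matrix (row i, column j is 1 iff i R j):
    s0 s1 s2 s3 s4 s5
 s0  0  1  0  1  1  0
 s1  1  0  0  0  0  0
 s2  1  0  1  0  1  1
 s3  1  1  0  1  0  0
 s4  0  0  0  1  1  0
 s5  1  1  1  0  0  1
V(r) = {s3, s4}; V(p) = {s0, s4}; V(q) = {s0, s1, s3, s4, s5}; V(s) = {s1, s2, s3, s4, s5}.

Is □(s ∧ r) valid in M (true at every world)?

Recall that □ψ holds at a world iff ψ holds at every accessible world, and ◇ψ holds iff ψ holds at some accessible world.
Let φ = □(s ∧ r). Evaluate φ at each world:
  s0 (successors {s1, s3, s4}): φ is false.
  s1 (successors {s0}): φ is false.
  s2 (successors {s0, s2, s4, s5}): φ is false.
  s3 (successors {s0, s1, s3}): φ is false.
  s4 (successors {s3, s4}): φ is true.
  s5 (successors {s0, s1, s2, s5}): φ is false.
Detail at s0 (counterexample):
  At s0: □(s ∧ r) requires s ∧ r at every successor {s1, s3, s4}.
    s ∧ r fails at s1, so □(s ∧ r) is false at s0.

No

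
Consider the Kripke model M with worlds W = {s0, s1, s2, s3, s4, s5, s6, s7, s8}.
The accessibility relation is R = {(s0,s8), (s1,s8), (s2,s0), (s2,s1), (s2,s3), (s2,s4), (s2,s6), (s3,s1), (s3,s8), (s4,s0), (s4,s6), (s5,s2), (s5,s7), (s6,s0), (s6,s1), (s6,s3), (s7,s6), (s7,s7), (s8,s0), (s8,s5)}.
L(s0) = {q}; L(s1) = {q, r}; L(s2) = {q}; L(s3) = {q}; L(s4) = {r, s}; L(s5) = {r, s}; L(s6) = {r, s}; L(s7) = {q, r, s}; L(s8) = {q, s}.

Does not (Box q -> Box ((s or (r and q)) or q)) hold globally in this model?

No

Recall that Box ψ holds at a world iff ψ holds at every accessible world, and Dia ψ holds iff ψ holds at some accessible world.
Let φ = not (Box q -> Box ((s or (r and q)) or q)). Evaluate φ at each world:
  s0 (successors {s8}): φ is false.
  s1 (successors {s8}): φ is false.
  s2 (successors {s0, s1, s3, s4, s6}): φ is false.
  s3 (successors {s1, s8}): φ is false.
  s4 (successors {s0, s6}): φ is false.
  s5 (successors {s2, s7}): φ is false.
  s6 (successors {s0, s1, s3}): φ is false.
  s7 (successors {s6, s7}): φ is false.
  s8 (successors {s0, s5}): φ is false.
Detail at s0 (counterexample):
  At s0: Box q -> Box ((s or (r and q)) or q) is true, so not (Box q -> Box ((s or (r and q)) or q)) is false.
    At s0: Box q is true, Box ((s or (r and q)) or q) is true, so Box q -> Box ((s or (r and q)) or q) is true.
      At s0: Box q requires q at every successor {s8}.
        At s8: q is true.
      So Box q is true at s0.
      At s0: Box ((s or (r and q)) or q) requires (s or (r and q)) or q at every successor {s8}.
        At s8: (s or (r and q)) or q is true.
      So Box ((s or (r and q)) or q) is true at s0.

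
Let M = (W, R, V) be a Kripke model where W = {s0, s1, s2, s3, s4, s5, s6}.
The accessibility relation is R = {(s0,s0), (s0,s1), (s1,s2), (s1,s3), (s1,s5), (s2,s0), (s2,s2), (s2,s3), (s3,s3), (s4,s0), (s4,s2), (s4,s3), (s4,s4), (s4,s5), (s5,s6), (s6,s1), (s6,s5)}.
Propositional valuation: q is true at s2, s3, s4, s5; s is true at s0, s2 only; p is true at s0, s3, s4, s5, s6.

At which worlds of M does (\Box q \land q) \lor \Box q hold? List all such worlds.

Recall that \Box ψ holds at a world iff ψ holds at every accessible world, and \Diamond ψ holds iff ψ holds at some accessible world.
Let φ = (\Box q \land q) \lor \Box q. Evaluate φ at each world:
  s0 (successors {s0, s1}): φ is false.
  s1 (successors {s2, s3, s5}): φ is true.
  s2 (successors {s0, s2, s3}): φ is false.
  s3 (successors {s3}): φ is true.
  s4 (successors {s0, s2, s3, s4, s5}): φ is false.
  s5 (successors {s6}): φ is false.
  s6 (successors {s1, s5}): φ is false.
For instance, at s0:
  At s0: \Box q \land q is false, \Box q is false, so (\Box q \land q) \lor \Box q is false.
    At s0: \Box q is false, q is false, so \Box q \land q is false.
      At s0: \Box q requires q at every successor {s0, s1}.
        q fails at s0, so \Box q is false at s0.
    At s0: \Box q requires q at every successor {s0, s1}.
      q fails at s0, so \Box q is false at s0.
Satisfying worlds: {s1, s3}

s1, s3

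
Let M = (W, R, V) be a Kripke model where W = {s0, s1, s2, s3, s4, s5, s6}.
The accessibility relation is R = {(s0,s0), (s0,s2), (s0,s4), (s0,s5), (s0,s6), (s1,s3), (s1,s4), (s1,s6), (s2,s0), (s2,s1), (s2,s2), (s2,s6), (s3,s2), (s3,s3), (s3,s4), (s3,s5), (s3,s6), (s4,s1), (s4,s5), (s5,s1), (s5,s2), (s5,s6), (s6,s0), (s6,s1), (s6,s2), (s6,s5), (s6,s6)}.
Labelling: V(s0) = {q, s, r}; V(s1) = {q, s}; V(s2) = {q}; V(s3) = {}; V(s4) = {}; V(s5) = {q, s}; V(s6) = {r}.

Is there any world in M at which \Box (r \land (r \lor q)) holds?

No

Let φ = \Box (r \land (r \lor q)). Evaluate φ at each world:
  s0 (successors {s0, s2, s4, s5, s6}): φ is false.
  s1 (successors {s3, s4, s6}): φ is false.
  s2 (successors {s0, s1, s2, s6}): φ is false.
  s3 (successors {s2, s3, s4, s5, s6}): φ is false.
  s4 (successors {s1, s5}): φ is false.
  s5 (successors {s1, s2, s6}): φ is false.
  s6 (successors {s0, s1, s2, s5, s6}): φ is false.
For instance, at s1:
  At s1: \Box (r \land (r \lor q)) requires r \land (r \lor q) at every successor {s3, s4, s6}.
    r \land (r \lor q) fails at s3, so \Box (r \land (r \lor q)) is false at s1.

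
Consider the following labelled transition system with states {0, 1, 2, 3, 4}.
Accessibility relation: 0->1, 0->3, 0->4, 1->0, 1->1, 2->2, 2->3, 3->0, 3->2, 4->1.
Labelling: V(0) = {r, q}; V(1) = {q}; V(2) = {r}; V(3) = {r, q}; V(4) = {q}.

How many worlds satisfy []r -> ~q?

Let φ = []r -> ~q. Evaluate φ at each world:
  0 (successors {1, 3, 4}): φ is true.
  1 (successors {0, 1}): φ is true.
  2 (successors {2, 3}): φ is true.
  3 (successors {0, 2}): φ is false.
  4 (successors {1}): φ is true.
For instance, at 0:
  At 0: []r is false, ~q is false, so []r -> ~q is true.
    At 0: []r requires r at every successor {1, 3, 4}.
      r fails at 1, so []r is false at 0.
Satisfying worlds: {0, 1, 2, 4}

4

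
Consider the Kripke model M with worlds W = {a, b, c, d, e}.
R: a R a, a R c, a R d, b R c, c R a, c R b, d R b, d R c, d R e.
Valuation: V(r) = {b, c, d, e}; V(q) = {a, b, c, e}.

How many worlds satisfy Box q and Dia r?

Let φ = Box q and Dia r. Evaluate φ at each world:
  a (successors {a, c, d}): φ is false.
  b (successors {c}): φ is true.
  c (successors {a, b}): φ is true.
  d (successors {b, c, e}): φ is true.
  e (successors ∅): φ is false.
For instance, at b:
  At b: Box q is true, Dia r is true, so Box q and Dia r is true.
    At b: Box q requires q at every successor {c}.
      At c: q is true.
    So Box q is true at b.
    At b: Dia r requires r at some successor in {c}.
      r holds at c, so Dia r is true at b.
Satisfying worlds: {b, c, d}

3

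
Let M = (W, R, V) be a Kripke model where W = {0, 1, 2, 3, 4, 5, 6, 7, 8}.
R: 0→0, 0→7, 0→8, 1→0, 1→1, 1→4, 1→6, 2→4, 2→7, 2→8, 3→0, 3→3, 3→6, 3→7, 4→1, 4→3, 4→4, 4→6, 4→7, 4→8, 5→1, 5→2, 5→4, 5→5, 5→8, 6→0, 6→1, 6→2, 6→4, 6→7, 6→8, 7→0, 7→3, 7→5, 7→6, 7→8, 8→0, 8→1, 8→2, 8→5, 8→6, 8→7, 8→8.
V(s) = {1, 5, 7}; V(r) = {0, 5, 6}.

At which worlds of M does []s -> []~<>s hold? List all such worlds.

Let φ = []s -> []~<>s. Evaluate φ at each world:
  0 (successors {0, 7, 8}): φ is true.
  1 (successors {0, 1, 4, 6}): φ is true.
  2 (successors {4, 7, 8}): φ is true.
  3 (successors {0, 3, 6, 7}): φ is true.
  4 (successors {1, 3, 4, 6, 7, 8}): φ is true.
  5 (successors {1, 2, 4, 5, 8}): φ is true.
  6 (successors {0, 1, 2, 4, 7, 8}): φ is true.
  7 (successors {0, 3, 5, 6, 8}): φ is true.
  8 (successors {0, 1, 2, 5, 6, 7, 8}): φ is true.
For instance, at 5:
  At 5: []s is false, []~<>s is false, so []s -> []~<>s is true.
    At 5: []s requires s at every successor {1, 2, 4, 5, 8}.
      s fails at 2, so []s is false at 5.
    At 5: []~<>s requires ~<>s at every successor {1, 2, 4, 5, 8}.
      ~<>s fails at 1, so []~<>s is false at 5.
Satisfying worlds: {0, 1, 2, 3, 4, 5, 6, 7, 8}

0, 1, 2, 3, 4, 5, 6, 7, 8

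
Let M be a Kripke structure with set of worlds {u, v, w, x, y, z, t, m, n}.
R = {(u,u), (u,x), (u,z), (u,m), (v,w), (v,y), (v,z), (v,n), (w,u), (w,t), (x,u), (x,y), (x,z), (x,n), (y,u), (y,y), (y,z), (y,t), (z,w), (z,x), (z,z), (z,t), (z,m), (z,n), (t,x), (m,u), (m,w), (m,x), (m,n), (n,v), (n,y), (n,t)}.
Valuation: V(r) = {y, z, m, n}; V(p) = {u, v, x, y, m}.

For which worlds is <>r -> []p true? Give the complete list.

w, t

Let φ = <>r -> []p. Evaluate φ at each world:
  u (successors {u, x, z, m}): φ is false.
  v (successors {w, y, z, n}): φ is false.
  w (successors {u, t}): φ is true.
  x (successors {u, y, z, n}): φ is false.
  y (successors {u, y, z, t}): φ is false.
  z (successors {w, x, z, t, m, n}): φ is false.
  t (successors {x}): φ is true.
  m (successors {u, w, x, n}): φ is false.
  n (successors {v, y, t}): φ is false.
For instance, at u:
  At u: <>r is true, []p is false, so <>r -> []p is false.
    At u: <>r requires r at some successor in {u, x, z, m}.
      r holds at z, so <>r is true at u.
    At u: []p requires p at every successor {u, x, z, m}.
      p fails at z, so []p is false at u.
Satisfying worlds: {w, t}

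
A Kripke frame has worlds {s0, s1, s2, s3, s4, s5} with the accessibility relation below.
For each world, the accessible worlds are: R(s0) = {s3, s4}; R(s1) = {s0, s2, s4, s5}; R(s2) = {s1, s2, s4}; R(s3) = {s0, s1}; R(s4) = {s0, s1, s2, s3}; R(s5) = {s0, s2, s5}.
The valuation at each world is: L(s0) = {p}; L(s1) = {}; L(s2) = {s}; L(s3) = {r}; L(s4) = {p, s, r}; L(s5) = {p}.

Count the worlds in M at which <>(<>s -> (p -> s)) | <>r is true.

6

Let φ = <>(<>s -> (p -> s)) | <>r. Evaluate φ at each world:
  s0 (successors {s3, s4}): φ is true.
  s1 (successors {s0, s2, s4, s5}): φ is true.
  s2 (successors {s1, s2, s4}): φ is true.
  s3 (successors {s0, s1}): φ is true.
  s4 (successors {s0, s1, s2, s3}): φ is true.
  s5 (successors {s0, s2, s5}): φ is true.
For instance, at s2:
  At s2: <>(<>s -> (p -> s)) is true, <>r is true, so <>(<>s -> (p -> s)) | <>r is true.
    At s2: <>(<>s -> (p -> s)) requires <>s -> (p -> s) at some successor in {s1, s2, s4}.
      <>s -> (p -> s) holds at s1, so <>(<>s -> (p -> s)) is true at s2.
    At s2: <>r requires r at some successor in {s1, s2, s4}.
      r holds at s4, so <>r is true at s2.
Satisfying worlds: {s0, s1, s2, s3, s4, s5}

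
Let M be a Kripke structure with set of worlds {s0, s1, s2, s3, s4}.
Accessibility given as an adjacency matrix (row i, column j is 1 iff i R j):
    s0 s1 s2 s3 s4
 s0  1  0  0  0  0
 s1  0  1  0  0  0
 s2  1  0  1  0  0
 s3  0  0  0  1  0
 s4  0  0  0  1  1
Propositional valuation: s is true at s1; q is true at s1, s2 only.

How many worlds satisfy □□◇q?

1

Let φ = □□◇q. Evaluate φ at each world:
  s0 (successors {s0}): φ is false.
  s1 (successors {s1}): φ is true.
  s2 (successors {s0, s2}): φ is false.
  s3 (successors {s3}): φ is false.
  s4 (successors {s3, s4}): φ is false.
For instance, at s0:
  At s0: □□◇q requires □◇q at every successor {s0}.
    □◇q fails at s0, so □□◇q is false at s0.
      At s0: □◇q requires ◇q at every successor {s0}.
        ◇q fails at s0, so □◇q is false at s0.
Satisfying worlds: {s1}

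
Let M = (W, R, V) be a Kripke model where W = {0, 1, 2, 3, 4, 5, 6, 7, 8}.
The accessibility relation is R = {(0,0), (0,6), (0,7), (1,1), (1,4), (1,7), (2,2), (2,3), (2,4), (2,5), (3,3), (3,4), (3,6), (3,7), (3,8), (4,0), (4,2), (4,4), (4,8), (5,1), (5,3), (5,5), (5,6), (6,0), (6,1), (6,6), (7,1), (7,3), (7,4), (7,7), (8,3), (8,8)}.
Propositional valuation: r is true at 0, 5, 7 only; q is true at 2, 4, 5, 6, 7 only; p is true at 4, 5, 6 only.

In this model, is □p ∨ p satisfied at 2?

No

At 2: □p is false, p is false, so □p ∨ p is false.
  At 2: □p requires p at every successor {2, 3, 4, 5}.
    p fails at 2, so □p is false at 2.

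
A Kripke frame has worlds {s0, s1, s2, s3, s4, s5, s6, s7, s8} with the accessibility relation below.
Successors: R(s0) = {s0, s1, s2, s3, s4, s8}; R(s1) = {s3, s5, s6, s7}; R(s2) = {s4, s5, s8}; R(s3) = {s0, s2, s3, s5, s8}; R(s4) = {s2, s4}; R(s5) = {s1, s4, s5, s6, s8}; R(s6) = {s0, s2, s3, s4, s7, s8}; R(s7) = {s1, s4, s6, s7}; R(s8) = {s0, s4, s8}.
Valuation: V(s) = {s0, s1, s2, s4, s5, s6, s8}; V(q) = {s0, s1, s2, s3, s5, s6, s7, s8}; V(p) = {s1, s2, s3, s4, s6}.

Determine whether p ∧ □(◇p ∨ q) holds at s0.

At s0: p is false, □(◇p ∨ q) is true, so p ∧ □(◇p ∨ q) is false.
  At s0: □(◇p ∨ q) requires ◇p ∨ q at every successor {s0, s1, s2, s3, s4, s8}.
    At s0: ◇p ∨ q is true.
    At s1: ◇p ∨ q is true.
    At s2: ◇p ∨ q is true.
    At s3: ◇p ∨ q is true.
    At s4: ◇p ∨ q is true.
    At s8: ◇p ∨ q is true.
  So □(◇p ∨ q) is true at s0.

No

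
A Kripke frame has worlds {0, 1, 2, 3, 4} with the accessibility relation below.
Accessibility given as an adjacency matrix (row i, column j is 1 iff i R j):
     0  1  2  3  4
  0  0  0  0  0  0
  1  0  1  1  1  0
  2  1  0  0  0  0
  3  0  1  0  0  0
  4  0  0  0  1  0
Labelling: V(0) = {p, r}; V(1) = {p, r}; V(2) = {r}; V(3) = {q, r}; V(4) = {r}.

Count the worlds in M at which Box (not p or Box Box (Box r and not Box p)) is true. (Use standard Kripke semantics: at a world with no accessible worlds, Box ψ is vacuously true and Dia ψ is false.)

3

Let φ = Box (not p or Box Box (Box r and not Box p)). Evaluate φ at each world:
  0 (successors ∅): φ is true.
  1 (successors {1, 2, 3}): φ is false.
  2 (successors {0}): φ is true.
  3 (successors {1}): φ is false.
  4 (successors {3}): φ is true.
For instance, at 4:
  At 4: Box (not p or Box Box (Box r and not Box p)) requires not p or Box Box (Box r and not Box p) at every successor {3}.
      At 3: not p is true, Box Box (Box r and not Box p) is false, so not p or Box Box (Box r and not Box p) is true.
  So Box (not p or Box Box (Box r and not Box p)) is true at 4.
Satisfying worlds: {0, 2, 4}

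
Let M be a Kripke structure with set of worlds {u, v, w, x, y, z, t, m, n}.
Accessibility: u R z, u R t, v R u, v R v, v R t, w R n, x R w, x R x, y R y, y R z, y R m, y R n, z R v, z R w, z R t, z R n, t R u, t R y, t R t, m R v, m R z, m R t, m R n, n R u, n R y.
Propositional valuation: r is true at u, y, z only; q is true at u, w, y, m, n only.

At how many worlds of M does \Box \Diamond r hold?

Let φ = \Box \Diamond r. Evaluate φ at each world:
  u (successors {z, t}): φ is false.
  v (successors {u, v, t}): φ is true.
  w (successors {n}): φ is true.
  x (successors {w, x}): φ is false.
  y (successors {y, z, m, n}): φ is false.
  z (successors {v, w, t, n}): φ is false.
  t (successors {u, y, t}): φ is true.
  m (successors {v, z, t, n}): φ is false.
  n (successors {u, y}): φ is true.
For instance, at u:
  At u: \Box \Diamond r requires \Diamond r at every successor {z, t}.
    \Diamond r fails at z, so \Box \Diamond r is false at u.
      At z: \Diamond r requires r at some successor in {v, w, t, n}.
        At v: r is false.
        At w: r is false.
        At t: r is false.
        At n: r is false.
      So \Diamond r is false at z.
Satisfying worlds: {v, w, t, n}

4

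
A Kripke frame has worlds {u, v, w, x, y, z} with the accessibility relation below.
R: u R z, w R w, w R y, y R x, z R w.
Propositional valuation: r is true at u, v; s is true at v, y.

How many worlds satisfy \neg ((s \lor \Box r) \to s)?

1

Let φ = \neg ((s \lor \Box r) \to s). Evaluate φ at each world:
  u (successors {z}): φ is false.
  v (successors ∅): φ is false.
  w (successors {w, y}): φ is false.
  x (successors ∅): φ is true.
  y (successors {x}): φ is false.
  z (successors {w}): φ is false.
For instance, at w:
  At w: (s \lor \Box r) \to s is true, so \neg ((s \lor \Box r) \to s) is false.
    At w: s \lor \Box r is false, s is false, so (s \lor \Box r) \to s is true.
      At w: s is false, \Box r is false, so s \lor \Box r is false.
Satisfying worlds: {x}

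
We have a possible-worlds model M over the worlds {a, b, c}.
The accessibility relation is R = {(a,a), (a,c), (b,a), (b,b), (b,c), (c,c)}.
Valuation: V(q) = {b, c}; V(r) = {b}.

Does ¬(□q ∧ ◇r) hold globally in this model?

Yes

Recall that □ψ holds at a world iff ψ holds at every accessible world, and ◇ψ holds iff ψ holds at some accessible world.
Let φ = ¬(□q ∧ ◇r). Evaluate φ at each world:
  a (successors {a, c}): φ is true.
  b (successors {a, b, c}): φ is true.
  c (successors {c}): φ is true.
For instance, at a:
  At a: □q ∧ ◇r is false, so ¬(□q ∧ ◇r) is true.
    At a: □q is false, ◇r is false, so □q ∧ ◇r is false.
      At a: □q requires q at every successor {a, c}.
        q fails at a, so □q is false at a.
      At a: ◇r requires r at some successor in {a, c}.
        At a: r is false.
        At c: r is false.
      So ◇r is false at a.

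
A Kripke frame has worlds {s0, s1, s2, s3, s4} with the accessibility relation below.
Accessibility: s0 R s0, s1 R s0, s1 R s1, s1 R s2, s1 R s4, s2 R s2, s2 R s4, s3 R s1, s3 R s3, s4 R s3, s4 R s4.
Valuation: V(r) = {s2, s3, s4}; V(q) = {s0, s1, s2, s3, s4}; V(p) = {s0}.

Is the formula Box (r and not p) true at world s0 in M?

At s0: Box (r and not p) requires r and not p at every successor {s0}.
  r and not p fails at s0, so Box (r and not p) is false at s0.

No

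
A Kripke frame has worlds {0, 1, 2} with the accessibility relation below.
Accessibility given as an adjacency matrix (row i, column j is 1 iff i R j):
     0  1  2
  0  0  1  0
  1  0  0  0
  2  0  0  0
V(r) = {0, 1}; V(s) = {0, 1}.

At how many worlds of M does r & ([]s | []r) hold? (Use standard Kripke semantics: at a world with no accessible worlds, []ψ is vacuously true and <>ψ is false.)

Recall that []ψ holds at a world iff ψ holds at every accessible world, and <>ψ holds iff ψ holds at some accessible world.
Let φ = r & ([]s | []r). Evaluate φ at each world:
  0 (successors {1}): φ is true.
  1 (successors ∅): φ is true.
  2 (successors ∅): φ is false.
For instance, at 0:
  At 0: r is true, []s | []r is true, so r & ([]s | []r) is true.
    At 0: []s is true, []r is true, so []s | []r is true.
      At 0: []s requires s at every successor {1}.
        At 1: s is true.
      So []s is true at 0.
      At 0: []r requires r at every successor {1}.
        At 1: r is true.
      So []r is true at 0.
Satisfying worlds: {0, 1}

2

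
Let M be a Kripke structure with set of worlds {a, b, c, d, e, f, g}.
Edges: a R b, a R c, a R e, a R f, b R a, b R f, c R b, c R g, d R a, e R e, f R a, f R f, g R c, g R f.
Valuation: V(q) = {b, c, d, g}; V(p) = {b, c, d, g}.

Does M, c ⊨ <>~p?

No

At c: <>~p requires ~p at some successor in {b, g}.
  At b: ~p is false.
  At g: ~p is false.
So <>~p is false at c.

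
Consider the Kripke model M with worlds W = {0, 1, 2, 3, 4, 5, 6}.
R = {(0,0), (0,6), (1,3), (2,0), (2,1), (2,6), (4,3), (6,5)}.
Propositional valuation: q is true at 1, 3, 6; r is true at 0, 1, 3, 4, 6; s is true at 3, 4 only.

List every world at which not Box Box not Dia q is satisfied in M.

Recall that Box ψ holds at a world iff ψ holds at every accessible world, and Dia ψ holds iff ψ holds at some accessible world.
Let φ = not Box Box not Dia q. Evaluate φ at each world:
  0 (successors {0, 6}): φ is true.
  1 (successors {3}): φ is false.
  2 (successors {0, 1, 6}): φ is true.
  3 (successors ∅): φ is false.
  4 (successors {3}): φ is false.
  5 (successors ∅): φ is false.
  6 (successors {5}): φ is false.
For instance, at 0:
  At 0: Box Box not Dia q is false, so not Box Box not Dia q is true.
    At 0: Box Box not Dia q requires Box not Dia q at every successor {0, 6}.
      Box not Dia q fails at 0, so Box Box not Dia q is false at 0.
Satisfying worlds: {0, 2}

0, 2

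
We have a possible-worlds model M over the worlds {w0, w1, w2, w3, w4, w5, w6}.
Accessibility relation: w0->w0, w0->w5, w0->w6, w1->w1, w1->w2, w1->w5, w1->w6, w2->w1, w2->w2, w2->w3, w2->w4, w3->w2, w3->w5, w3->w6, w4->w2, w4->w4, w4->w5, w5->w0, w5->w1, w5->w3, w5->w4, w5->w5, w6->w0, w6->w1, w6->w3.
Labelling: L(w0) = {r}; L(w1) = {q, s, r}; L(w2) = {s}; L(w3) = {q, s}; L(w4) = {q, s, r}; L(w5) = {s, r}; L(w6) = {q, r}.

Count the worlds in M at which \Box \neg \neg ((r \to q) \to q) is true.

Let φ = \Box \neg \neg ((r \to q) \to q). Evaluate φ at each world:
  w0 (successors {w0, w5, w6}): φ is true.
  w1 (successors {w1, w2, w5, w6}): φ is false.
  w2 (successors {w1, w2, w3, w4}): φ is false.
  w3 (successors {w2, w5, w6}): φ is false.
  w4 (successors {w2, w4, w5}): φ is false.
  w5 (successors {w0, w1, w3, w4, w5}): φ is true.
  w6 (successors {w0, w1, w3}): φ is true.
For instance, at w6:
  At w6: \Box \neg \neg ((r \to q) \to q) requires \neg \neg ((r \to q) \to q) at every successor {w0, w1, w3}.
    At w0: \neg \neg ((r \to q) \to q) is true.
    At w1: \neg \neg ((r \to q) \to q) is true.
    At w3: \neg \neg ((r \to q) \to q) is true.
  So \Box \neg \neg ((r \to q) \to q) is true at w6.
Satisfying worlds: {w0, w5, w6}

3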